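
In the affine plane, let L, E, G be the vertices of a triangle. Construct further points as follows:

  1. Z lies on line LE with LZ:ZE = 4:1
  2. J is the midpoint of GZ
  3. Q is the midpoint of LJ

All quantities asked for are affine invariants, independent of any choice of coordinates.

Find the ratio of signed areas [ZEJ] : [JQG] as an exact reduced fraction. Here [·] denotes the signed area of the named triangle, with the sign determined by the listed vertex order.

Work in coordinates with L = (0, 0), E = (1, 0), G = (0, 1).
1. Z lies on line LE with LZ:ZE = 4:1 ⇒ Z = (4/5, 0)
2. J is the midpoint of GZ ⇒ J = (2/5, 1/2)
3. Q is the midpoint of LJ ⇒ Q = (1/5, 1/4)
2·[ZEJ] = 1/10, 2·[JQG] = -1/5
[ZEJ]:[JQG] = 1/10:-1/5 = -1/2

[ZEJ]:[JQG] = -1/2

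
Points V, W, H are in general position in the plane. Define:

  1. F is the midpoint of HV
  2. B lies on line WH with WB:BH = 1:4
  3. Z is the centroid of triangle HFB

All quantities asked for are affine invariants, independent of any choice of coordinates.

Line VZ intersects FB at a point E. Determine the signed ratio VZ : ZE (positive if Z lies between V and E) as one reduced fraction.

VZ:ZE = -4

Set V = (0, 0), W = (1, 0), H = (0, 1); any affine frame gives the same invariant.
1. F is the midpoint of HV ⇒ F = (0, 1/2)
2. B lies on line WH with WB:BH = 1:4 ⇒ B = (4/5, 1/5)
3. Z is the centroid of triangle HFB ⇒ Z = (4/15, 17/30)
line VZ meets FB at E = (1/5, 17/40)
Z = V + t·(E−V) with t = 4/3, so VZ:ZE = 4/3:-1/3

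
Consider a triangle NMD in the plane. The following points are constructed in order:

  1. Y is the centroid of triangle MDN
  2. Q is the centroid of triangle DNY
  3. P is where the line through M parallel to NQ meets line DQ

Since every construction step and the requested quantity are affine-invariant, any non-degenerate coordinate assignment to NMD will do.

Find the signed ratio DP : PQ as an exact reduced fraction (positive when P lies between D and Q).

DP:PQ = -5/4

Assign N = (0, 0), M = (1, 0), D = (0, 1) — the answer is frame-independent, so this choice is without loss of generality.
1. Y is the centroid of triangle MDN ⇒ Y = (1/3, 1/3)
2. Q is the centroid of triangle DNY ⇒ Q = (1/9, 4/9)
3. P is where the line through M parallel to NQ meets line DQ ⇒ P = (5/9, -16/9)
P = D + t·(Q−D) with t = 5, so DP:PQ = t:(1−t) = 5:-4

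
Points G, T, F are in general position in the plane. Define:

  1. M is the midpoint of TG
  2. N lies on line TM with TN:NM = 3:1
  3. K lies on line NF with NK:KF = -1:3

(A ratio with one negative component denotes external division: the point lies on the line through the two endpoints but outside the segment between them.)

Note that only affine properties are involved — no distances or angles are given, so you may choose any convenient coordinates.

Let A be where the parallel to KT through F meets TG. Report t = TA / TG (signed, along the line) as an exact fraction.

t = 9/8

Set G = (0, 0), T = (1, 0), F = (0, 1); any affine frame gives the same invariant.
1. M is the midpoint of TG ⇒ M = (1/2, 0)
2. N lies on line TM with TN:NM = 3:1 ⇒ N = (5/8, 0)
3. K lies on line NF with NK:KF = -1:3 ⇒ K = (15/16, -1/2)
through F parallel to KT: direction (1/16, 1/2); meets TG at A = (-1/8, 0)
A = T + t·(G−T) with t = 9/8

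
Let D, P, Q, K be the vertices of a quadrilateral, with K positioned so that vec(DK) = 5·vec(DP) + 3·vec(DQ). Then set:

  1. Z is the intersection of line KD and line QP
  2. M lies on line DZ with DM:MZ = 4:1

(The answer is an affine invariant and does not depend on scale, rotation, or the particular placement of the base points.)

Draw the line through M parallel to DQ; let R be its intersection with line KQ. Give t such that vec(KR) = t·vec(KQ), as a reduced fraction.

Choose coordinates D = (0, 0), P = (1, 0), Q = (0, 1), K = (5, 3).
1. Z is the intersection of line KD and line QP ⇒ Z = (5/8, 3/8)
2. M lies on line DZ with DM:MZ = 4:1 ⇒ M = (1/2, 3/10)
through M parallel to DQ: direction (0, 1); meets KQ at R = (1/2, 6/5)
R = K + t·(Q−K) with t = 9/10

t = 9/10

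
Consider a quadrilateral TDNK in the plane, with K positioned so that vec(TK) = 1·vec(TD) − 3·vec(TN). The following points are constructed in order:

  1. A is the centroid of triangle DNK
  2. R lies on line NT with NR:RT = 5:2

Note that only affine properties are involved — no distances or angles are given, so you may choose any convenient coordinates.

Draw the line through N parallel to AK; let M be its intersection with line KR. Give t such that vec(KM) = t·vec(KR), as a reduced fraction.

t = 21/26

Assign T = (0, 0), D = (1, 0), N = (0, 1), K = (1, -3) — the answer is frame-independent, so this choice is without loss of generality.
1. A is the centroid of triangle DNK ⇒ A = (2/3, -2/3)
2. R lies on line NT with NR:RT = 5:2 ⇒ R = (0, 2/7)
through N parallel to AK: direction (1/3, -7/3); meets KR at M = (5/26, -9/26)
M = K + t·(R−K) with t = 21/26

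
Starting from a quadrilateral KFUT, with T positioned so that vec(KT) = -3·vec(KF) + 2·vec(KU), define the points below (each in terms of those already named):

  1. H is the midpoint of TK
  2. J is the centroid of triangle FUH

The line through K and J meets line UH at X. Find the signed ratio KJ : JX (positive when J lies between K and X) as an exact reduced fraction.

Work in coordinates with K = (0, 0), F = (1, 0), U = (0, 1), T = (-3, 2).
1. H is the midpoint of TK ⇒ H = (-3/2, 1)
2. J is the centroid of triangle FUH ⇒ J = (-1/6, 2/3)
line KJ meets UH at X = (-1/4, 1)
J = K + t·(X−K) with t = 2/3, so KJ:JX = 2/3:1/3

KJ:JX = 2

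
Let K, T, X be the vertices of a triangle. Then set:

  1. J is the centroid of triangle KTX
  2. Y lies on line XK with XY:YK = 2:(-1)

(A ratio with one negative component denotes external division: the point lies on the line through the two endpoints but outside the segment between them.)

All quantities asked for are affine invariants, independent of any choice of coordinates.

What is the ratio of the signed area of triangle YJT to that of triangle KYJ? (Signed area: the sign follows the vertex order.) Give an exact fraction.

Set K = (0, 0), T = (1, 0), X = (0, 1); any affine frame gives the same invariant.
1. J is the centroid of triangle KTX ⇒ J = (1/3, 1/3)
2. Y lies on line XK with XY:YK = 2:(-1) ⇒ Y = (0, -1)
2·[YJT] = -1, 2·[KYJ] = 1/3
[YJT]:[KYJ] = -1:1/3 = -3

[YJT]:[KYJ] = -3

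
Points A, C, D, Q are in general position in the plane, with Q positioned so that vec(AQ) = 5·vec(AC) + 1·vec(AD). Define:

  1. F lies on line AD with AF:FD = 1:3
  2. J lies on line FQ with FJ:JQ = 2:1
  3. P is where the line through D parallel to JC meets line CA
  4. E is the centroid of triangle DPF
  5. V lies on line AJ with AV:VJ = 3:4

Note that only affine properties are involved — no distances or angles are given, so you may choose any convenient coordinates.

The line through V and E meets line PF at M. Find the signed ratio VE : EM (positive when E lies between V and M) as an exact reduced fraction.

Choose coordinates A = (0, 0), C = (1, 0), D = (0, 1), Q = (5, 1).
1. F lies on line AD with AF:FD = 1:3 ⇒ F = (0, 1/4)
2. J lies on line FQ with FJ:JQ = 2:1 ⇒ J = (10/3, 3/4)
3. P is where the line through D parallel to JC meets line CA ⇒ P = (-28/9, 0)
4. E is the centroid of triangle DPF ⇒ E = (-28/27, 5/12)
5. V lies on line AJ with AV:VJ = 3:4 ⇒ V = (10/7, 9/28)
line VE meets PF at M = (3304/3105, 463/1380)
E = V + t·(M−V) with t = 115/17, so VE:EM = 115/17:-98/17

VE:EM = -115/98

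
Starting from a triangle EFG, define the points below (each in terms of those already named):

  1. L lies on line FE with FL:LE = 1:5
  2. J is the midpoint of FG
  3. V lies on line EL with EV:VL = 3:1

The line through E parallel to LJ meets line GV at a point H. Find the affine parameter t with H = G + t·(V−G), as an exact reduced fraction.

t = 16

Assign E = (0, 0), F = (1, 0), G = (0, 1) — the answer is frame-independent, so this choice is without loss of generality.
1. L lies on line FE with FL:LE = 1:5 ⇒ L = (5/6, 0)
2. J is the midpoint of FG ⇒ J = (1/2, 1/2)
3. V lies on line EL with EV:VL = 3:1 ⇒ V = (5/8, 0)
through E parallel to LJ: direction (-1/3, 1/2); meets GV at H = (10, -15)
H = G + t·(V−G) with t = 16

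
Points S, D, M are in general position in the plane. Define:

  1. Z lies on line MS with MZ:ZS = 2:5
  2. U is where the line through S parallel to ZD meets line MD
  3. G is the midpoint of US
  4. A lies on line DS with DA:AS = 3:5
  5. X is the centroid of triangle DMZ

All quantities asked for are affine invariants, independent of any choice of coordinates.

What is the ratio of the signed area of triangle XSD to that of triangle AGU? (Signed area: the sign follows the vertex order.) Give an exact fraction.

Assign S = (0, 0), D = (1, 0), M = (0, 1) — the answer is frame-independent, so this choice is without loss of generality.
1. Z lies on line MS with MZ:ZS = 2:5 ⇒ Z = (0, 5/7)
2. U is where the line through S parallel to ZD meets line MD ⇒ U = (7/2, -5/2)
3. G is the midpoint of US ⇒ G = (7/4, -5/4)
4. A lies on line DS with DA:AS = 3:5 ⇒ A = (5/8, 0)
5. X is the centroid of triangle DMZ ⇒ X = (1/3, 4/7)
2·[XSD] = 4/7, 2·[AGU] = 25/32
[XSD]:[AGU] = 4/7:25/32 = 128/175

[XSD]:[AGU] = 128/175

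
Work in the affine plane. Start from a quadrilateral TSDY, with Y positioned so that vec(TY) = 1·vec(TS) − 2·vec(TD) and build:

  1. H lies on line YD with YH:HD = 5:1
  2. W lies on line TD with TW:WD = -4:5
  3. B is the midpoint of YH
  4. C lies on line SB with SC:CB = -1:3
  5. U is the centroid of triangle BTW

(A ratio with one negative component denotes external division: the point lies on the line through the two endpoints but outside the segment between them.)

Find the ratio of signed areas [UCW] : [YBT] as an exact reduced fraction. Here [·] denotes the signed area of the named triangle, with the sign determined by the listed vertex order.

[UCW]:[YBT] = -149/30

Work in coordinates with T = (0, 0), S = (1, 0), D = (0, 1), Y = (1, -2).
1. H lies on line YD with YH:HD = 5:1 ⇒ H = (1/6, 1/2)
2. W lies on line TD with TW:WD = -4:5 ⇒ W = (0, -4)
3. B is the midpoint of YH ⇒ B = (7/12, -3/4)
4. C lies on line SB with SC:CB = -1:3 ⇒ C = (29/24, 3/8)
5. U is the centroid of triangle BTW ⇒ U = (7/36, -19/12)
2·[UCW] = -149/72, 2·[YBT] = 5/12
[UCW]:[YBT] = -149/72:5/12 = -149/30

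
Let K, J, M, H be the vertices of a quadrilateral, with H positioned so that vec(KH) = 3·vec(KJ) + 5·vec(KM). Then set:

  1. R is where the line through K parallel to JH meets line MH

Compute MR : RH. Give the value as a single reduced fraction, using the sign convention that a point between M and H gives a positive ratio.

Assign K = (0, 0), J = (1, 0), M = (0, 1), H = (3, 5) — the answer is frame-independent, so this choice is without loss of generality.
1. R is where the line through K parallel to JH meets line MH ⇒ R = (6/7, 15/7)
R = M + t·(H−M) with t = 2/7, so MR:RH = t:(1−t) = 2/7:5/7

MR:RH = 2/5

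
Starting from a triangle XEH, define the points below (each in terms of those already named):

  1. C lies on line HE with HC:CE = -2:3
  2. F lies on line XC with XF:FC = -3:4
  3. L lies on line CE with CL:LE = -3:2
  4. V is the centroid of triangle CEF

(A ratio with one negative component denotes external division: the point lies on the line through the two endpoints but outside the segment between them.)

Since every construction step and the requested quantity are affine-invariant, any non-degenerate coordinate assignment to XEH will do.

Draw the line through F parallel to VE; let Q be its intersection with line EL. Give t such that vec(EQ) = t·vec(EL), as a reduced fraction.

t = 1/2

Assign X = (0, 0), E = (1, 0), H = (0, 1) — the answer is frame-independent, so this choice is without loss of generality.
1. C lies on line HE with HC:CE = -2:3 ⇒ C = (-2, 3)
2. F lies on line XC with XF:FC = -3:4 ⇒ F = (6, -9)
3. L lies on line CE with CL:LE = -3:2 ⇒ L = (7, -6)
4. V is the centroid of triangle CEF ⇒ V = (5/3, -2)
through F parallel to VE: direction (-2/3, 2); meets EL at Q = (4, -3)
Q = E + t·(L−E) with t = 1/2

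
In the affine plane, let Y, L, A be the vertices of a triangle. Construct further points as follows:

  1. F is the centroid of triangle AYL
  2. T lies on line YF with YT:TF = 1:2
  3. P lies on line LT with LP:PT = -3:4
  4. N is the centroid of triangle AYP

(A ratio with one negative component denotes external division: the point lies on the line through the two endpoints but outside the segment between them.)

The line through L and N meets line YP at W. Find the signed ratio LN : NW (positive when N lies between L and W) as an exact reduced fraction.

Choose coordinates Y = (0, 0), L = (1, 0), A = (0, 1).
1. F is the centroid of triangle AYL ⇒ F = (1/3, 1/3)
2. T lies on line YF with YT:TF = 1:2 ⇒ T = (1/9, 1/9)
3. P lies on line LT with LP:PT = -3:4 ⇒ P = (11/3, -1/3)
4. N is the centroid of triangle AYP ⇒ N = (11/9, 2/9)
line LN meets YP at W = (11/12, -1/12)
N = L + t·(W−L) with t = -8/3, so LN:NW = -8/3:11/3

LN:NW = -8/11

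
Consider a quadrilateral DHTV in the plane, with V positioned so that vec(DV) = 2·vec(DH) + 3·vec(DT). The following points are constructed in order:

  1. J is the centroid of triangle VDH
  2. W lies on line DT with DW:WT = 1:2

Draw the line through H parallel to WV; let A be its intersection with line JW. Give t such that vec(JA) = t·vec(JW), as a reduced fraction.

t = -3/2

Choose coordinates D = (0, 0), H = (1, 0), T = (0, 1), V = (2, 3).
1. J is the centroid of triangle VDH ⇒ J = (1, 1)
2. W lies on line DT with DW:WT = 1:2 ⇒ W = (0, 1/3)
through H parallel to WV: direction (2, 8/3); meets JW at A = (5/2, 2)
A = J + t·(W−J) with t = -3/2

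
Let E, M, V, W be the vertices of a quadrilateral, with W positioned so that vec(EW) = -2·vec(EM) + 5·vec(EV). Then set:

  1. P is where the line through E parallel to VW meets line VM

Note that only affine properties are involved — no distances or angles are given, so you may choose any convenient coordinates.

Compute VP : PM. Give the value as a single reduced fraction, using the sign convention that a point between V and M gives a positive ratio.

VP:PM = -1/2

Choose coordinates E = (0, 0), M = (1, 0), V = (0, 1), W = (-2, 5).
1. P is where the line through E parallel to VW meets line VM ⇒ P = (-1, 2)
P = V + t·(M−V) with t = -1, so VP:PM = t:(1−t) = -1:2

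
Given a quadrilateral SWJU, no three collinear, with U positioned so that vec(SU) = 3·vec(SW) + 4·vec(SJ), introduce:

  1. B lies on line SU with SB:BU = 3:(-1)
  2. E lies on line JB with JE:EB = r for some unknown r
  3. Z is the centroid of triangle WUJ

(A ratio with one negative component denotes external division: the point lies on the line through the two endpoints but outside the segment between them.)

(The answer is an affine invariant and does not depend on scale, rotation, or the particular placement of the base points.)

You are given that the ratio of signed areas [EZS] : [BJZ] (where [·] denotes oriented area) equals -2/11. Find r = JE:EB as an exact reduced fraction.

Work in coordinates with S = (0, 0), W = (1, 0), J = (0, 1), U = (3, 4).
1. B lies on line SU with SB:BU = 3:(-1) ⇒ B = (9/2, 6)
2. With JE:EB = r, write λ = r/(r+1) so E = J + λ·(B−J); E is affine-linear in λ
3. Z is the centroid of triangle WUJ ⇒ Z = (4/3, 5/3)
Every point depending on E is an affine combination of E and λ-independent points, so each such coordinate is linear in λ; the λ² term in each signed area is a multiple of (B−J)×(B−J) = 0, so 2·[EZS] and 2·[BJZ] are each linear in λ. Evaluating at λ=0 and λ=1:
  2·[EZS] = 5/6·λ − 4/3,   2·[BJZ] = 11/3
So [EZS]:[BJZ] = (5/6·λ − 4/3) / (11/3). Setting this equal to -2/11:
  5/6·λ − 4/3 = -2/11·(11/3)  ⇒  λ = 4/5
Then r = λ/(1−λ) = (4/5)/(1/5) = 4. Check: with r = 4, E = (18/5, 5) and [EZS]:[BJZ] = -2/11 as required.

r = 4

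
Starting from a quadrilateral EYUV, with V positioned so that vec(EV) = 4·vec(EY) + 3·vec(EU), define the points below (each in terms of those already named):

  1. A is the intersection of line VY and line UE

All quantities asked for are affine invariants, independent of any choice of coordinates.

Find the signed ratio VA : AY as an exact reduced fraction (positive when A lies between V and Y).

VA:AY = -4

Set E = (0, 0), Y = (1, 0), U = (0, 1), V = (4, 3); any affine frame gives the same invariant.
1. A is the intersection of line VY and line UE ⇒ A = (0, -1)
A = V + t·(Y−V) with t = 4/3, so VA:AY = t:(1−t) = 4/3:-1/3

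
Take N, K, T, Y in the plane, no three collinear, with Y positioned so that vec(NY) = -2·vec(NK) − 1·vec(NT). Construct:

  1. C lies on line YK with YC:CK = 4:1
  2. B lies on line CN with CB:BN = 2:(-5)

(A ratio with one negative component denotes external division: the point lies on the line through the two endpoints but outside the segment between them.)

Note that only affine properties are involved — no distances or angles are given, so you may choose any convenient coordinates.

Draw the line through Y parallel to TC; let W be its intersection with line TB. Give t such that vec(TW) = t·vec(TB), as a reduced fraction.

t = -12

Set N = (0, 0), K = (1, 0), T = (0, 1), Y = (-2, -1); any affine frame gives the same invariant.
1. C lies on line YK with YC:CK = 4:1 ⇒ C = (2/5, -1/5)
2. B lies on line CN with CB:BN = 2:(-5) ⇒ B = (2/3, -1/3)
through Y parallel to TC: direction (2/5, -6/5); meets TB at W = (-8, 17)
W = T + t·(B−T) with t = -12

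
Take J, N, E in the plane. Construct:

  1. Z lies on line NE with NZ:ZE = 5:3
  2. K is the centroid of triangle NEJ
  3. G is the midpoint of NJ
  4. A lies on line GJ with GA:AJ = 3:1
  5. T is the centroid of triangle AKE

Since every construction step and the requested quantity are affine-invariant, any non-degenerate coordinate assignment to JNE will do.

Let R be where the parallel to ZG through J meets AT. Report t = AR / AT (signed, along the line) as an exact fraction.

t = -15/14

Choose coordinates J = (0, 0), N = (1, 0), E = (0, 1).
1. Z lies on line NE with NZ:ZE = 5:3 ⇒ Z = (3/8, 5/8)
2. K is the centroid of triangle NEJ ⇒ K = (1/3, 1/3)
3. G is the midpoint of NJ ⇒ G = (1/2, 0)
4. A lies on line GJ with GA:AJ = 3:1 ⇒ A = (1/8, 0)
5. T is the centroid of triangle AKE ⇒ T = (11/72, 4/9)
through J parallel to ZG: direction (1/8, -5/8); meets AT at R = (2/21, -10/21)
R = A + t·(T−A) with t = -15/14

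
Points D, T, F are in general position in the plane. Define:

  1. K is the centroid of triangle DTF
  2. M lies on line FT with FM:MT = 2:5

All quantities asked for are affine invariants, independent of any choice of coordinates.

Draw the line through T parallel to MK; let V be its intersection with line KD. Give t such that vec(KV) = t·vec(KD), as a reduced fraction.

t = -5/3

Work in coordinates with D = (0, 0), T = (1, 0), F = (0, 1).
1. K is the centroid of triangle DTF ⇒ K = (1/3, 1/3)
2. M lies on line FT with FM:MT = 2:5 ⇒ M = (2/7, 5/7)
through T parallel to MK: direction (1/21, -8/21); meets KD at V = (8/9, 8/9)
V = K + t·(D−K) with t = -5/3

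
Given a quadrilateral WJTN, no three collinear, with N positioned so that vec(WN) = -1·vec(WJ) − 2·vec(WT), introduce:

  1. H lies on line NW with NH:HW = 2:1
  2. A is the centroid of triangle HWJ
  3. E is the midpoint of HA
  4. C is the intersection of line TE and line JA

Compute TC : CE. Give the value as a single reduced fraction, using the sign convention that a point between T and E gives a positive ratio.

TC:CE = 9

Choose coordinates W = (0, 0), J = (1, 0), T = (0, 1), N = (-1, -2).
1. H lies on line NW with NH:HW = 2:1 ⇒ H = (-1/3, -2/3)
2. A is the centroid of triangle HWJ ⇒ A = (2/9, -2/9)
3. E is the midpoint of HA ⇒ E = (-1/18, -4/9)
4. C is the intersection of line TE and line JA ⇒ C = (-1/20, -3/10)
C = T + t·(E−T) with t = 9/10, so TC:CE = t:(1−t) = 9/10:1/10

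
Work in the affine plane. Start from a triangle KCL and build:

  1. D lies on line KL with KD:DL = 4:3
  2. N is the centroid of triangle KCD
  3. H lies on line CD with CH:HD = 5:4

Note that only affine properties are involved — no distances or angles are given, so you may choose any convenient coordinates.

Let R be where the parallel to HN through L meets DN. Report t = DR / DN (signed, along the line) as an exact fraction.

Set K = (0, 0), C = (1, 0), L = (0, 1); any affine frame gives the same invariant.
1. D lies on line KL with KD:DL = 4:3 ⇒ D = (0, 4/7)
2. N is the centroid of triangle KCD ⇒ N = (1/3, 4/21)
3. H lies on line CD with CH:HD = 5:4 ⇒ H = (4/9, 20/63)
through L parallel to HN: direction (-1/9, -8/63); meets DN at R = (-3/16, 11/14)
R = D + t·(N−D) with t = -9/16

t = -9/16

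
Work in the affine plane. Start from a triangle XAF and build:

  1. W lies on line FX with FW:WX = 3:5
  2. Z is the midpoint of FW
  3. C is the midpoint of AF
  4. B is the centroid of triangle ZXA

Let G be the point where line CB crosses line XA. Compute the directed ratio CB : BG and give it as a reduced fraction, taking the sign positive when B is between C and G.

CB:BG = 11/13

Set X = (0, 0), A = (1, 0), F = (0, 1); any affine frame gives the same invariant.
1. W lies on line FX with FW:WX = 3:5 ⇒ W = (0, 5/8)
2. Z is the midpoint of FW ⇒ Z = (0, 13/16)
3. C is the midpoint of AF ⇒ C = (1/2, 1/2)
4. B is the centroid of triangle ZXA ⇒ B = (1/3, 13/48)
line CB meets XA at G = (3/22, 0)
B = C + t·(G−C) with t = 11/24, so CB:BG = 11/24:13/24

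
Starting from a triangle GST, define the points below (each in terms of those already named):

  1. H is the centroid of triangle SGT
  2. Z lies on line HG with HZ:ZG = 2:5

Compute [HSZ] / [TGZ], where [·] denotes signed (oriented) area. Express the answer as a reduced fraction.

[HSZ]:[TGZ] = -2/5

Set G = (0, 0), S = (1, 0), T = (0, 1); any affine frame gives the same invariant.
1. H is the centroid of triangle SGT ⇒ H = (1/3, 1/3)
2. Z lies on line HG with HZ:ZG = 2:5 ⇒ Z = (5/21, 5/21)
2·[HSZ] = -2/21, 2·[TGZ] = 5/21
[HSZ]:[TGZ] = -2/21:5/21 = -2/5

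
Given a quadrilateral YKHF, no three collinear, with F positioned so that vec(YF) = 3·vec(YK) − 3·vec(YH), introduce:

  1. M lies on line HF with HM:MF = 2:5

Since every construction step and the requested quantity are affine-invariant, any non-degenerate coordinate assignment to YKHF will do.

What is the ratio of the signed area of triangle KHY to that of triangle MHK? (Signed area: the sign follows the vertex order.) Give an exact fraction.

[KHY]:[MHK] = -7/2

Set Y = (0, 0), K = (1, 0), H = (0, 1), F = (3, -3); any affine frame gives the same invariant.
1. M lies on line HF with HM:MF = 2:5 ⇒ M = (6/7, -1/7)
2·[KHY] = 1, 2·[MHK] = -2/7
[KHY]:[MHK] = 1:-2/7 = -7/2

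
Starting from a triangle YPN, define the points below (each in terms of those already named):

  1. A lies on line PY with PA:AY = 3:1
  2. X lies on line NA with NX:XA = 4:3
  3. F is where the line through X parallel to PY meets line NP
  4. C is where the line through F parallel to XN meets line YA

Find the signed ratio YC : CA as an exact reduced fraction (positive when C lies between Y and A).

Work in coordinates with Y = (0, 0), P = (1, 0), N = (0, 1).
1. A lies on line PY with PA:AY = 3:1 ⇒ A = (1/4, 0)
2. X lies on line NA with NX:XA = 4:3 ⇒ X = (1/7, 3/7)
3. F is where the line through X parallel to PY meets line NP ⇒ F = (4/7, 3/7)
4. C is where the line through F parallel to XN meets line YA ⇒ C = (19/28, 0)
C = Y + t·(A−Y) with t = 19/7, so YC:CA = t:(1−t) = 19/7:-12/7

YC:CA = -19/12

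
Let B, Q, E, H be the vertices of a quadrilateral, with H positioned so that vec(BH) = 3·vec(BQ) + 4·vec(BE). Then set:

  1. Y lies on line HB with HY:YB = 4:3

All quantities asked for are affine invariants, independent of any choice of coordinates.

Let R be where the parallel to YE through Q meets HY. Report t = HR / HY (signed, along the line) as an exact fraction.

Assign B = (0, 0), Q = (1, 0), E = (0, 1), H = (3, 4) — the answer is frame-independent, so this choice is without loss of generality.
1. Y lies on line HB with HY:YB = 4:3 ⇒ Y = (9/7, 12/7)
through Q parallel to YE: direction (-9/7, -5/7); meets HY at R = (-5/7, -20/21)
R = H + t·(Y−H) with t = 13/6

t = 13/6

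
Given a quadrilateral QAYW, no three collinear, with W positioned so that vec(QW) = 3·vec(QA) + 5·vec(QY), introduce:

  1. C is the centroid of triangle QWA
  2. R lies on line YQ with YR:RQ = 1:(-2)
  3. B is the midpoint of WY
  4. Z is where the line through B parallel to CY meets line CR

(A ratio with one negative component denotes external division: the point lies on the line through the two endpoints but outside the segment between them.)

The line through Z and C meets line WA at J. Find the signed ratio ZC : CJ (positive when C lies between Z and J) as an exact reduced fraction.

ZC:CJ = 11/2

Assign Q = (0, 0), A = (1, 0), Y = (0, 1), W = (3, 5) — the answer is frame-independent, so this choice is without loss of generality.
1. C is the centroid of triangle QWA ⇒ C = (4/3, 5/3)
2. R lies on line YQ with YR:RQ = 1:(-2) ⇒ R = (0, 2)
3. B is the midpoint of WY ⇒ B = (3/2, 3)
4. Z is where the line through B parallel to CY meets line CR ⇒ Z = (-1/3, 25/12)
line ZC meets WA at J = (18/11, 35/22)
C = Z + t·(J−Z) with t = 11/13, so ZC:CJ = 11/13:2/13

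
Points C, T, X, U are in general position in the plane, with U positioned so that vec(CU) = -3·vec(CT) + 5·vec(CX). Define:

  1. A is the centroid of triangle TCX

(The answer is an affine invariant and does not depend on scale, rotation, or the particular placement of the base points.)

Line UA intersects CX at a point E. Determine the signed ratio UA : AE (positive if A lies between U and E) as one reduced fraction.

Choose coordinates C = (0, 0), T = (1, 0), X = (0, 1), U = (-3, 5).
1. A is the centroid of triangle TCX ⇒ A = (1/3, 1/3)
line UA meets CX at E = (0, 4/5)
A = U + t·(E−U) with t = 10/9, so UA:AE = 10/9:-1/9

UA:AE = -10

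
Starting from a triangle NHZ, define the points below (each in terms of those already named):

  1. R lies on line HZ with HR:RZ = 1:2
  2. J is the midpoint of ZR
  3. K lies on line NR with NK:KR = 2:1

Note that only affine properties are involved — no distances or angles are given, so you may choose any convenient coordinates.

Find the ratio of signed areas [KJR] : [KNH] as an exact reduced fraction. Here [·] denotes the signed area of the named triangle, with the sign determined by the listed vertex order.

Work in coordinates with N = (0, 0), H = (1, 0), Z = (0, 1).
1. R lies on line HZ with HR:RZ = 1:2 ⇒ R = (2/3, 1/3)
2. J is the midpoint of ZR ⇒ J = (1/3, 2/3)
3. K lies on line NR with NK:KR = 2:1 ⇒ K = (4/9, 2/9)
2·[KJR] = -1/9, 2·[KNH] = 2/9
[KJR]:[KNH] = -1/9:2/9 = -1/2

[KJR]:[KNH] = -1/2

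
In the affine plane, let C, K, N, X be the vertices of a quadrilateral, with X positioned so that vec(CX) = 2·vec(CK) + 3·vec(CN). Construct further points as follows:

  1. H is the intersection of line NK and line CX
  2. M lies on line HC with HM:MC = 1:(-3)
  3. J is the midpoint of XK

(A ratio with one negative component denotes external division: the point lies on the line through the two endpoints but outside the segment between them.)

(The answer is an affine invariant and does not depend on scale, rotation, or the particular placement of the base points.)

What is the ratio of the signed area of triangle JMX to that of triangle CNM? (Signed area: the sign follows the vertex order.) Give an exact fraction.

[JMX]:[CNM] = 7/4

Set C = (0, 0), K = (1, 0), N = (0, 1), X = (2, 3); any affine frame gives the same invariant.
1. H is the intersection of line NK and line CX ⇒ H = (2/5, 3/5)
2. M lies on line HC with HM:MC = 1:(-3) ⇒ M = (3/5, 9/10)
3. J is the midpoint of XK ⇒ J = (3/2, 3/2)
2·[JMX] = -21/20, 2·[CNM] = -3/5
[JMX]:[CNM] = -21/20:-3/5 = 7/4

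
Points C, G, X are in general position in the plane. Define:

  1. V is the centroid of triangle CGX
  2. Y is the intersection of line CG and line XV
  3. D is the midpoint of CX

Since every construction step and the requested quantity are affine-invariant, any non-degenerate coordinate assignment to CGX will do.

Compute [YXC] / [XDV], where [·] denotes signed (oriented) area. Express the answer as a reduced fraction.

Set C = (0, 0), G = (1, 0), X = (0, 1); any affine frame gives the same invariant.
1. V is the centroid of triangle CGX ⇒ V = (1/3, 1/3)
2. Y is the intersection of line CG and line XV ⇒ Y = (1/2, 0)
3. D is the midpoint of CX ⇒ D = (0, 1/2)
2·[YXC] = 1/2, 2·[XDV] = 1/6
[YXC]:[XDV] = 1/2:1/6 = 3

[YXC]:[XDV] = 3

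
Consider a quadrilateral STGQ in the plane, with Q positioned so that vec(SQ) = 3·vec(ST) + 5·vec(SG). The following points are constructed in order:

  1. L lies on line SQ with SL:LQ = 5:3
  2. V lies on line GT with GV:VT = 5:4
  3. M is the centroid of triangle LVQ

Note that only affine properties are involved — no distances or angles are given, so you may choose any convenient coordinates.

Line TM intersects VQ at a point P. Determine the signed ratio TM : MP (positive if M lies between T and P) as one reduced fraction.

Choose coordinates S = (0, 0), T = (1, 0), G = (0, 1), Q = (3, 5).
1. L lies on line SQ with SL:LQ = 5:3 ⇒ L = (15/8, 25/8)
2. V lies on line GT with GV:VT = 5:4 ⇒ V = (5/9, 4/9)
3. M is the centroid of triangle LVQ ⇒ M = (391/216, 617/216)
line TM meets VQ at P = (11299/6399, 17276/6399)
M = T + t·(P−T) with t = 237/224, so TM:MP = 237/224:-13/224

TM:MP = -237/13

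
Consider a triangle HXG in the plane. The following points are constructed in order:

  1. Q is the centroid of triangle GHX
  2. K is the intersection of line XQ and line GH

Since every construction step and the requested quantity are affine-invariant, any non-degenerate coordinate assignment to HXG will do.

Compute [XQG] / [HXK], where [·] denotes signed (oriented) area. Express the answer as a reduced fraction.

[XQG]:[HXK] = -2/3

Assign H = (0, 0), X = (1, 0), G = (0, 1) — the answer is frame-independent, so this choice is without loss of generality.
1. Q is the centroid of triangle GHX ⇒ Q = (1/3, 1/3)
2. K is the intersection of line XQ and line GH ⇒ K = (0, 1/2)
2·[XQG] = -1/3, 2·[HXK] = 1/2
[XQG]:[HXK] = -1/3:1/2 = -2/3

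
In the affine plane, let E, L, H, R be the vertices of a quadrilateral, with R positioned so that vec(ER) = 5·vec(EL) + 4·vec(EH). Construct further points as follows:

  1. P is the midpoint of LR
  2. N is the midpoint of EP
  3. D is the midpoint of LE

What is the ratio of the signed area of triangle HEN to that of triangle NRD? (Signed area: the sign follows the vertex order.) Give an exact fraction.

Set E = (0, 0), L = (1, 0), H = (0, 1), R = (5, 4); any affine frame gives the same invariant.
1. P is the midpoint of LR ⇒ P = (3, 2)
2. N is the midpoint of EP ⇒ N = (3/2, 1)
3. D is the midpoint of LE ⇒ D = (1/2, 0)
2·[HEN] = 3/2, 2·[NRD] = -1/2
[HEN]:[NRD] = 3/2:-1/2 = -3

[HEN]:[NRD] = -3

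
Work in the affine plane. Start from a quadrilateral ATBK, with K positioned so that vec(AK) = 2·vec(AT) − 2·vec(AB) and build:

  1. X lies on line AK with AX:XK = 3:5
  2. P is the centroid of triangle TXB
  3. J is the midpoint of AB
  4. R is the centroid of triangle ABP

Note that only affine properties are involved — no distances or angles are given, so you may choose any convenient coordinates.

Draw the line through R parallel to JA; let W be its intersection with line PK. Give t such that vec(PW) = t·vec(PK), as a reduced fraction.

Set A = (0, 0), T = (1, 0), B = (0, 1), K = (2, -2); any affine frame gives the same invariant.
1. X lies on line AK with AX:XK = 3:5 ⇒ X = (3/4, -3/4)
2. P is the centroid of triangle TXB ⇒ P = (7/12, 1/12)
3. J is the midpoint of AB ⇒ J = (0, 1/2)
4. R is the centroid of triangle ABP ⇒ R = (7/36, 13/36)
through R parallel to JA: direction (0, -1/2); meets PK at W = (7/36, 401/612)
W = P + t·(K−P) with t = -14/51

t = -14/51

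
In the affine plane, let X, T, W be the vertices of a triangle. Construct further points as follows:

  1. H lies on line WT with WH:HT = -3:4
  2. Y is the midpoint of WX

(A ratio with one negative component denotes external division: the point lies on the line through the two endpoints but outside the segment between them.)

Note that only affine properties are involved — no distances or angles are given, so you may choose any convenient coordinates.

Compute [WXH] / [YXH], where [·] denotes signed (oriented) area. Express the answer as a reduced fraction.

[WXH]:[YXH] = 2

Assign X = (0, 0), T = (1, 0), W = (0, 1) — the answer is frame-independent, so this choice is without loss of generality.
1. H lies on line WT with WH:HT = -3:4 ⇒ H = (-3, 4)
2. Y is the midpoint of WX ⇒ Y = (0, 1/2)
2·[WXH] = -3, 2·[YXH] = -3/2
[WXH]:[YXH] = -3:-3/2 = 2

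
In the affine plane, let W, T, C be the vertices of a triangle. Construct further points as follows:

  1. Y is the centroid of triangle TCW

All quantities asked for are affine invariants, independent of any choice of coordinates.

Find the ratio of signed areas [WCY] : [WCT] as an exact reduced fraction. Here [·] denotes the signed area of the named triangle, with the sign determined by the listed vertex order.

Work in coordinates with W = (0, 0), T = (1, 0), C = (0, 1).
1. Y is the centroid of triangle TCW ⇒ Y = (1/3, 1/3)
2·[WCY] = -1/3, 2·[WCT] = -1
[WCY]:[WCT] = -1/3:-1 = 1/3

[WCY]:[WCT] = 1/3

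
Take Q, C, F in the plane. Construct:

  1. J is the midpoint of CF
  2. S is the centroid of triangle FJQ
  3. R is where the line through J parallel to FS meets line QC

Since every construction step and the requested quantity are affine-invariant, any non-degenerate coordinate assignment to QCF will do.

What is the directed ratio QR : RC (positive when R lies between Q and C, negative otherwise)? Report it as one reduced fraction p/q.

Assign Q = (0, 0), C = (1, 0), F = (0, 1) — the answer is frame-independent, so this choice is without loss of generality.
1. J is the midpoint of CF ⇒ J = (1/2, 1/2)
2. S is the centroid of triangle FJQ ⇒ S = (1/6, 1/2)
3. R is where the line through J parallel to FS meets line QC ⇒ R = (2/3, 0)
R = Q + t·(C−Q) with t = 2/3, so QR:RC = t:(1−t) = 2/3:1/3

QR:RC = 2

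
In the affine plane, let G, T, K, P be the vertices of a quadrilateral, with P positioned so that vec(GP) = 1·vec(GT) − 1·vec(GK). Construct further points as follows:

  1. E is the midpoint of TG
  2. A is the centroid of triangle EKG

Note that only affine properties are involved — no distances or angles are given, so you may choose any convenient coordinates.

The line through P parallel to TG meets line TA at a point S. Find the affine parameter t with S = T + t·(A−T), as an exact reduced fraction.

Choose coordinates G = (0, 0), T = (1, 0), K = (0, 1), P = (1, -1).
1. E is the midpoint of TG ⇒ E = (1/2, 0)
2. A is the centroid of triangle EKG ⇒ A = (1/6, 1/3)
through P parallel to TG: direction (-1, 0); meets TA at S = (7/2, -1)
S = T + t·(A−T) with t = -3

t = -3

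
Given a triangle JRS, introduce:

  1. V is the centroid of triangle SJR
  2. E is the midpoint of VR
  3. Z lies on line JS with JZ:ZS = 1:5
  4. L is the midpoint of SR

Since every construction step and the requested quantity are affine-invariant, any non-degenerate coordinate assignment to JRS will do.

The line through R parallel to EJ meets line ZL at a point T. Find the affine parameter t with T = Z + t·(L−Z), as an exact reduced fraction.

t = -2

Choose coordinates J = (0, 0), R = (1, 0), S = (0, 1).
1. V is the centroid of triangle SJR ⇒ V = (1/3, 1/3)
2. E is the midpoint of VR ⇒ E = (2/3, 1/6)
3. Z lies on line JS with JZ:ZS = 1:5 ⇒ Z = (0, 1/6)
4. L is the midpoint of SR ⇒ L = (1/2, 1/2)
through R parallel to EJ: direction (-2/3, -1/6); meets ZL at T = (-1, -1/2)
T = Z + t·(L−Z) with t = -2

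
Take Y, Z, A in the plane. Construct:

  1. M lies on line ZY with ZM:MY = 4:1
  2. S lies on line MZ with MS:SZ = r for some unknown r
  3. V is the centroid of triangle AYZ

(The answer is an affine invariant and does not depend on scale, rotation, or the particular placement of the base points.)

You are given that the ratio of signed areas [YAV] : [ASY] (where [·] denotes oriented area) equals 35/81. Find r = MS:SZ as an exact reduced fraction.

Work in coordinates with Y = (0, 0), Z = (1, 0), A = (0, 1).
1. M lies on line ZY with ZM:MY = 4:1 ⇒ M = (1/5, 0)
2. With MS:SZ = r, write λ = r/(r+1) so S = M + λ·(Z−M); S is affine-linear in λ
3. V is the centroid of triangle AYZ ⇒ V = (1/3, 1/3)
Every point depending on S is an affine combination of S and λ-independent points, so each such coordinate is linear in λ; the λ² term in each signed area is a multiple of (Z−M)×(Z−M) = 0, so 2·[YAV] and 2·[ASY] are each linear in λ. Evaluating at λ=0 and λ=1:
  2·[YAV] = -1/3,   2·[ASY] = -4/5·λ − 1/5
So [YAV]:[ASY] = (-1/3) / (-4/5·λ − 1/5). Setting this equal to 35/81:
  -1/3 = 35/81·(-4/5·λ − 1/5)  ⇒  λ = 5/7
Then r = λ/(1−λ) = (5/7)/(2/7) = 5/2. Check: with r = 5/2, S = (27/35, 0) and [YAV]:[ASY] = 35/81 as required.

r = 5/2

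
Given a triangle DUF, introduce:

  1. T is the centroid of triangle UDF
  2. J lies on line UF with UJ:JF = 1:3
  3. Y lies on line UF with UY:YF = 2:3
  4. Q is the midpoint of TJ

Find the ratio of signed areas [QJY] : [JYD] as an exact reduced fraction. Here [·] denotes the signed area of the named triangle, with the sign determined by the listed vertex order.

[QJY]:[JYD] = 1/6

Choose coordinates D = (0, 0), U = (1, 0), F = (0, 1).
1. T is the centroid of triangle UDF ⇒ T = (1/3, 1/3)
2. J lies on line UF with UJ:JF = 1:3 ⇒ J = (3/4, 1/4)
3. Y lies on line UF with UY:YF = 2:3 ⇒ Y = (3/5, 2/5)
4. Q is the midpoint of TJ ⇒ Q = (13/24, 7/24)
2·[QJY] = 1/40, 2·[JYD] = 3/20
[QJY]:[JYD] = 1/40:3/20 = 1/6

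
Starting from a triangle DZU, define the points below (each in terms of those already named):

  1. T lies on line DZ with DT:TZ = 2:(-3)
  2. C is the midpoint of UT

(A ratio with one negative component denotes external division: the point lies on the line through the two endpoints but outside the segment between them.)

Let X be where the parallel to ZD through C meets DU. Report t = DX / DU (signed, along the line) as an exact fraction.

Choose coordinates D = (0, 0), Z = (1, 0), U = (0, 1).
1. T lies on line DZ with DT:TZ = 2:(-3) ⇒ T = (-2, 0)
2. C is the midpoint of UT ⇒ C = (-1, 1/2)
through C parallel to ZD: direction (-1, 0); meets DU at X = (0, 1/2)
X = D + t·(U−D) with t = 1/2

t = 1/2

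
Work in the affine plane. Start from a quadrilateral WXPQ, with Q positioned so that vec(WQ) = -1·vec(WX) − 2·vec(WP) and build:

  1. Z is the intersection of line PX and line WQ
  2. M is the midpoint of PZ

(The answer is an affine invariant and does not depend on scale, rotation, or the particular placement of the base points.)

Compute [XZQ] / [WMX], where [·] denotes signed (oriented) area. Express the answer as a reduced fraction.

[XZQ]:[WMX] = -16/5

Work in coordinates with W = (0, 0), X = (1, 0), P = (0, 1), Q = (-1, -2).
1. Z is the intersection of line PX and line WQ ⇒ Z = (1/3, 2/3)
2. M is the midpoint of PZ ⇒ M = (1/6, 5/6)
2·[XZQ] = 8/3, 2·[WMX] = -5/6
[XZQ]:[WMX] = 8/3:-5/6 = -16/5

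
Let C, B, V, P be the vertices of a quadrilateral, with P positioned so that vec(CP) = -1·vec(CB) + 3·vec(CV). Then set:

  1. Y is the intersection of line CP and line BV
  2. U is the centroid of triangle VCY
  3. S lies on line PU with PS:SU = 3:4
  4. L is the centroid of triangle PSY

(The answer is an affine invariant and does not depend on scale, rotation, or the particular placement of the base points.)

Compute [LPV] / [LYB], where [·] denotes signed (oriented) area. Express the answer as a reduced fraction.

Choose coordinates C = (0, 0), B = (1, 0), V = (0, 1), P = (-1, 3).
1. Y is the intersection of line CP and line BV ⇒ Y = (-1/2, 3/2)
2. U is the centroid of triangle VCY ⇒ U = (-1/6, 5/6)
3. S lies on line PU with PS:SU = 3:4 ⇒ S = (-9/14, 29/14)
4. L is the centroid of triangle PSY ⇒ L = (-5/7, 46/21)
2·[LPV] = -5/21, 2·[LYB] = 5/7
[LPV]:[LYB] = -5/21:5/7 = -1/3

[LPV]:[LYB] = -1/3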